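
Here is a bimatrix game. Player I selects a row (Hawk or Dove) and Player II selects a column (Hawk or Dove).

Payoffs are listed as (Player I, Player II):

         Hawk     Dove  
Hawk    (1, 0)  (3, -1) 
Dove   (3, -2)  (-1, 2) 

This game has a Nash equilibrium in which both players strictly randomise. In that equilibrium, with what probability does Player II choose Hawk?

2/3

Let y be the probability that Player II plays Hawk. In a completely mixed equilibrium, Player I must be indifferent between Hawk and Dove.
Player I's expected payoff from Hawk is y + 3(1−y); from Dove it is 3y − (1−y).
Setting these equal: −2y + 3 = 4y − 1, so y = 2/3.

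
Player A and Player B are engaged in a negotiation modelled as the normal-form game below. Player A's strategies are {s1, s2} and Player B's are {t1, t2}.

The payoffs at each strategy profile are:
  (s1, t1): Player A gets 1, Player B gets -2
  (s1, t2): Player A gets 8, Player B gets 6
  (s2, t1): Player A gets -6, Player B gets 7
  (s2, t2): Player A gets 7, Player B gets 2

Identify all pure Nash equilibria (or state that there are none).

(s1, t1): Player B prefers t2 (6 > -2) — not an equilibrium.
(s1, t2): Player A gets 8 ≥ 7 from s2, and Player B gets 6 ≥ -2 from t1 — Nash equilibrium.
(s2, t1): Player A prefers s1 (1 > -6) — not an equilibrium.
(s2, t2): Player A prefers s1 (8 > 7); Player B prefers t1 (7 > 2) — not an equilibrium.

(s1, t2)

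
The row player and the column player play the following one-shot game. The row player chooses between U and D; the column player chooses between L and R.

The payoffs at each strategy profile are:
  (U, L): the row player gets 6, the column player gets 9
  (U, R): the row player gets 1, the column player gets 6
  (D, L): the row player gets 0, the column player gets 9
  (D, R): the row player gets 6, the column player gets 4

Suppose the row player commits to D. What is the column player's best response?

Against D, the column player earns 9 from L and 4 from R.
So L is the best response.

L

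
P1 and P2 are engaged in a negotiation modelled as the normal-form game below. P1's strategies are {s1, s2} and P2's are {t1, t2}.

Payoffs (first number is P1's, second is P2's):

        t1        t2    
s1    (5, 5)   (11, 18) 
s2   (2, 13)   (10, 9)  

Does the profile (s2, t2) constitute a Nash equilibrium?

No

At (s2, t2), P1 earns 10; switching to s1 would give 11, so P1 would deviate.
P2 earns 9; switching to t1 would give 13, so P2 would deviate.
Since at least one player can profitably deviate, this is not a Nash equilibrium.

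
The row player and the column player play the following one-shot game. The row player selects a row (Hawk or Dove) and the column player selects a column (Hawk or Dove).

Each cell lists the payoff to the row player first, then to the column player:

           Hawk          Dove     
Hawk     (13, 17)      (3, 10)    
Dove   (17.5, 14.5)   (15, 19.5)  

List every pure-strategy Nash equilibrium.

(Dove, Dove)

(Hawk, Hawk): the row player prefers Dove (17.5 > 13) — not an equilibrium.
(Hawk, Dove): the row player prefers Dove (15 > 3); the column player prefers Hawk (17 > 10) — not an equilibrium.
(Dove, Hawk): the column player prefers Dove (19.5 > 14.5) — not an equilibrium.
(Dove, Dove): the row player gets 15 ≥ 3 from Hawk, and the column player gets 19.5 ≥ 14.5 from Hawk — Nash equilibrium.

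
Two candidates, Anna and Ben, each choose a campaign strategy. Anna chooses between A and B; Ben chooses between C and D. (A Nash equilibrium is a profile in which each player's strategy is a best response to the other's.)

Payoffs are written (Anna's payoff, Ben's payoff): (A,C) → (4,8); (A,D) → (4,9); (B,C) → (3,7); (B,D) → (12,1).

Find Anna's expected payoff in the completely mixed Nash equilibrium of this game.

4

First find q, the probability Ben plays C, from Anna's indifference between A and B: 4q + 4(1−q) = 3q + 12(1−q), giving q = 8/9.
Since Anna is indifferent in equilibrium, Anna's expected payoff equals the payoff from either row against (8/9, 1/9). Using A: 4(8/9) + 4(1/9) = 4.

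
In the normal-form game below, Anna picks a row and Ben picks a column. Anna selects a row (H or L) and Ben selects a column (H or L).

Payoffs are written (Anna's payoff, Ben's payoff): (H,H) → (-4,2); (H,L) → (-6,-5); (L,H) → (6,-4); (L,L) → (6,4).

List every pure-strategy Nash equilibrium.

(L, L)

(H, H): Anna prefers L (6 > -4) — not an equilibrium.
(H, L): Anna prefers L (6 > -6); Ben prefers H (2 > -5) — not an equilibrium.
(L, H): Ben prefers L (4 > -4) — not an equilibrium.
(L, L): Anna gets 6 ≥ -6 from H, and Ben gets 4 ≥ -4 from H — Nash equilibrium.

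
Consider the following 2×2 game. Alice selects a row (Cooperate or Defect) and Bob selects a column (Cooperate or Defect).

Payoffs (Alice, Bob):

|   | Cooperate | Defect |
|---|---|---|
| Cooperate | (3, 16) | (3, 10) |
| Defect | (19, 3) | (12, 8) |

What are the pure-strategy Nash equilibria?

(Defect, Defect)

(Cooperate, Cooperate): Alice prefers Defect (19 > 3) — not an equilibrium.
(Cooperate, Defect): Alice prefers Defect (12 > 3); Bob prefers Cooperate (16 > 10) — not an equilibrium.
(Defect, Cooperate): Bob prefers Defect (8 > 3) — not an equilibrium.
(Defect, Defect): Alice gets 12 ≥ 3 from Cooperate, and Bob gets 8 ≥ 3 from Cooperate — Nash equilibrium.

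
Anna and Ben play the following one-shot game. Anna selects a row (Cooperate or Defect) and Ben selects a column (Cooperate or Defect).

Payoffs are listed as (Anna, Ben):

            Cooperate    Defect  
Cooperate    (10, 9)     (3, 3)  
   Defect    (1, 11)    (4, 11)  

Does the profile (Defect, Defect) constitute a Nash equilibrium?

At (Defect, Defect), Anna earns 4; switching to Cooperate would give 3, so Anna has no profitable deviation.
Ben earns 11; switching to Cooperate would give 11, so Ben has no profitable deviation.
Neither player can gain by a unilateral deviation, so this profile is a Nash equilibrium.

Yes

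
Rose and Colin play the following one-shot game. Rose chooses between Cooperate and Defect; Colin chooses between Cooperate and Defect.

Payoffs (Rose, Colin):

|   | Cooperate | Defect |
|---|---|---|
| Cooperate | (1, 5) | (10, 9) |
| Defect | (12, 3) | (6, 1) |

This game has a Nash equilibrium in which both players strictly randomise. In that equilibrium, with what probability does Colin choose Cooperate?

4/15

Let c be the probability that Colin plays Cooperate. In a completely mixed equilibrium, Rose must be indifferent between Cooperate and Defect.
Rose's expected payoff from Cooperate is c + 10(1−c); from Defect it is 12c + 6(1−c).
Setting these equal: −9c + 10 = 6c + 6, so c = 4/15.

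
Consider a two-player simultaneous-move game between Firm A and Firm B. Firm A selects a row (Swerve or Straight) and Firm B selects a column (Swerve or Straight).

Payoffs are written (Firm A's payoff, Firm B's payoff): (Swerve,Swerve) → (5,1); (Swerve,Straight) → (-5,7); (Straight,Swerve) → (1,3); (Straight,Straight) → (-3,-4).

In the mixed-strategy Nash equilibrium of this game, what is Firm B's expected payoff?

25/13

First find x, the probability Firm A plays Swerve, from Firm B's indifference between Swerve and Straight: x + 3(1−x) = 7x − 4(1−x), giving x = 7/13.
Since Firm B is indifferent in equilibrium, Firm B's expected payoff equals the payoff from either column against (7/13, 6/13). Using Swerve: (7/13) + 3(6/13) = 25/13.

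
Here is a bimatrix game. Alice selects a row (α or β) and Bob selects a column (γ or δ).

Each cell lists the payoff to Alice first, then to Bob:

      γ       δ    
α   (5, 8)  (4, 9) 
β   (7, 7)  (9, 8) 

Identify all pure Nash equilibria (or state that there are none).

(α, γ): Alice prefers β (7 > 5); Bob prefers δ (9 > 8) — not an equilibrium.
(α, δ): Alice prefers β (9 > 4) — not an equilibrium.
(β, γ): Bob prefers δ (8 > 7) — not an equilibrium.
(β, δ): Alice gets 9 ≥ 4 from α, and Bob gets 8 ≥ 7 from γ — Nash equilibrium.

(β, δ)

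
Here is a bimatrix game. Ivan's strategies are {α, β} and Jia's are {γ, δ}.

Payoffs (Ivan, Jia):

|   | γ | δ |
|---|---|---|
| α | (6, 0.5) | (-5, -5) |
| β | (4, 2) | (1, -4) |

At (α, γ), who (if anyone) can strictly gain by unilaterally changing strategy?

Ivan at (α, γ) earns 6; deviating to β yields 4 — not better.
Jia earns 0.5; deviating to δ yields -5 — not better.
Neither player can strictly improve; the profile is a Nash equilibrium.

Neither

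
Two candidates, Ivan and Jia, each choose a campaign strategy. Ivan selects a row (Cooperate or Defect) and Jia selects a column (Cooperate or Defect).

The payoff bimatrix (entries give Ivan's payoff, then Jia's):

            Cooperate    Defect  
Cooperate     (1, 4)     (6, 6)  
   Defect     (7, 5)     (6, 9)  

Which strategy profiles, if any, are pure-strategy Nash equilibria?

(Cooperate, Cooperate): Ivan prefers Defect (7 > 1); Jia prefers Defect (6 > 4) — not an equilibrium.
(Cooperate, Defect): Ivan gets 6 ≥ 6 from Defect, and Jia gets 6 ≥ 4 from Cooperate — Nash equilibrium.
(Defect, Cooperate): Jia prefers Defect (9 > 5) — not an equilibrium.
(Defect, Defect): Ivan gets 6 ≥ 6 from Cooperate, and Jia gets 9 ≥ 5 from Cooperate — Nash equilibrium.

(Cooperate, Defect) and (Defect, Defect)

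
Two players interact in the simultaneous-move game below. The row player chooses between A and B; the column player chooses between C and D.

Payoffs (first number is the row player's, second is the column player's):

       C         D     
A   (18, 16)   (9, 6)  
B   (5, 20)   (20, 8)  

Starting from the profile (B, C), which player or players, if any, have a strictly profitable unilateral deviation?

The row player

The row player at (B, C) earns 5; deviating to A yields 18 — a strict improvement.
The column player earns 20; deviating to D yields 8 — not better.
Only the row player has a strictly profitable deviation.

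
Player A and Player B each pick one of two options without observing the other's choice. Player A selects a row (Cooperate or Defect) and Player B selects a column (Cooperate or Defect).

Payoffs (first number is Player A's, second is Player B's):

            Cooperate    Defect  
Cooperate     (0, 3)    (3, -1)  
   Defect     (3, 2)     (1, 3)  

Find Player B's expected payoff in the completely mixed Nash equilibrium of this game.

First find x, the probability Player A plays Cooperate, from Player B's indifference between Cooperate and Defect: 3x + 2(1−x) = −x + 3(1−x), giving x = 1/5.
Since Player B is indifferent in equilibrium, Player B's expected payoff equals the payoff from either column against (1/5, 4/5). Using Cooperate: 3(1/5) + 2(4/5) = 11/5.

11/5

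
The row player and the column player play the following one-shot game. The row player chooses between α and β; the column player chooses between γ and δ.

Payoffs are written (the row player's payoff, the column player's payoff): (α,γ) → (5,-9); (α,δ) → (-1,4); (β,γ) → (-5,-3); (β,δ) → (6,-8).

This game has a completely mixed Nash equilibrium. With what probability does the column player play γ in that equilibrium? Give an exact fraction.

Let q be the probability that the column player plays γ. In a completely mixed equilibrium, the row player must be indifferent between α and β.
The row player's expected payoff from α is 5q − (1−q); from β it is −5q + 6(1−q).
Setting these equal: 6q − 1 = −11q + 6, so q = 7/17.

7/17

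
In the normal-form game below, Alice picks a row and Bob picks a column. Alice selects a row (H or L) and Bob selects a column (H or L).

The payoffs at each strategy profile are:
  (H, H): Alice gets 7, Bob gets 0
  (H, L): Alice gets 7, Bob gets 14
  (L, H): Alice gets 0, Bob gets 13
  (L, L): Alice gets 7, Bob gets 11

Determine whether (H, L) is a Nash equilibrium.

At (H, L), Alice earns 7; switching to L would give 7, so Alice has no profitable deviation.
Bob earns 14; switching to H would give 0, so Bob has no profitable deviation.
Neither player can gain by a unilateral deviation, so this profile is a Nash equilibrium.

Yes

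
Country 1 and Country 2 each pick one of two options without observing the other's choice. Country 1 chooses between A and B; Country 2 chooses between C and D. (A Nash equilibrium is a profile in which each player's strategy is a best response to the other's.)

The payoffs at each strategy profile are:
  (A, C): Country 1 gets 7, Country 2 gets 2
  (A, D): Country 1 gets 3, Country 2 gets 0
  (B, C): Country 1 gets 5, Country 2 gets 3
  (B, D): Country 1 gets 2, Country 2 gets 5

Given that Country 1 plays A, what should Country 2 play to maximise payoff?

Against A, Country 2 earns 2 from C and 0 from D.
So C is the best response.

C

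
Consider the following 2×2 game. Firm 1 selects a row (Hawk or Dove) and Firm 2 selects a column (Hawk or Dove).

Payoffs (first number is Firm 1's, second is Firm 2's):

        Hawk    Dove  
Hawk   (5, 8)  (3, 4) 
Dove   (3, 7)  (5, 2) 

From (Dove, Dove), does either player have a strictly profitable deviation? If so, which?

Firm 1 at (Dove, Dove) earns 5; deviating to Hawk yields 3 — not better.
Firm 2 earns 2; deviating to Hawk yields 7 — a strict improvement.
Only Firm 2 has a strictly profitable deviation.

Firm 2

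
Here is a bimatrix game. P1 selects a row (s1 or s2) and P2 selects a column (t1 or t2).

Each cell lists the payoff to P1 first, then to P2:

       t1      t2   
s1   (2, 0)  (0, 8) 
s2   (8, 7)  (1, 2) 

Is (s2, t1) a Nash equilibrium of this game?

At (s2, t1), P1 earns 8; switching to s1 would give 2, so P1 has no profitable deviation.
P2 earns 7; switching to t2 would give 2, so P2 has no profitable deviation.
Neither player can gain by a unilateral deviation, so this profile is a Nash equilibrium.

Yes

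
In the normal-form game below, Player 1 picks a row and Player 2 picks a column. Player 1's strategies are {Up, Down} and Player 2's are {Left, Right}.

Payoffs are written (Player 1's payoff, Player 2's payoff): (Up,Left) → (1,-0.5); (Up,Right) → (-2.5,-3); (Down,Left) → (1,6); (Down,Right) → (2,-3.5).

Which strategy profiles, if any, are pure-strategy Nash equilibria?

(Up, Left) and (Down, Left)

(Up, Left): Player 1 gets 1 ≥ 1 from Down, and Player 2 gets -0.5 ≥ -3 from Right — Nash equilibrium.
(Up, Right): Player 1 prefers Down (2 > -2.5); Player 2 prefers Left (-0.5 > -3) — not an equilibrium.
(Down, Left): Player 1 gets 1 ≥ 1 from Up, and Player 2 gets 6 ≥ -3.5 from Right — Nash equilibrium.
(Down, Right): Player 2 prefers Left (6 > -3.5) — not an equilibrium.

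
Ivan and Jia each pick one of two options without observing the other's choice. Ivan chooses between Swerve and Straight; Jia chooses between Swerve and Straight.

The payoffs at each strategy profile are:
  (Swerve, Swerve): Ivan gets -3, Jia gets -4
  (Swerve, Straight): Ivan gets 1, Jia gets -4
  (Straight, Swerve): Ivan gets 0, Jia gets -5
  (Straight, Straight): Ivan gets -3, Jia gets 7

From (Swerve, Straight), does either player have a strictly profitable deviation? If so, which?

Neither

Ivan at (Swerve, Straight) earns 1; deviating to Straight yields -3 — not better.
Jia earns -4; deviating to Swerve yields -4 — not better.
Neither player can strictly improve; the profile is a Nash equilibrium.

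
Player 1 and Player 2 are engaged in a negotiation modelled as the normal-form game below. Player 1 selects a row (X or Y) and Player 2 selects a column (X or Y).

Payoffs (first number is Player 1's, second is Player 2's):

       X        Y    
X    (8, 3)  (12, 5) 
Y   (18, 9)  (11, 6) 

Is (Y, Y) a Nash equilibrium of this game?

At (Y, Y), Player 1 earns 11; switching to X would give 12, so Player 1 would deviate.
Player 2 earns 6; switching to X would give 9, so Player 2 would deviate.
Since at least one player can profitably deviate, this is not a Nash equilibrium.

No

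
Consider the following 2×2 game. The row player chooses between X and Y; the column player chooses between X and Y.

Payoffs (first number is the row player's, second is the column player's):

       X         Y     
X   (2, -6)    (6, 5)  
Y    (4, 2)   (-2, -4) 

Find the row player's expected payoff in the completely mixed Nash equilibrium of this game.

14/5

First find y, the probability the column player plays X, from the row player's indifference between X and Y: 2y + 6(1−y) = 4y − 2(1−y), giving y = 4/5.
Since the row player is indifferent in equilibrium, the row player's expected payoff equals the payoff from either row against (4/5, 1/5). Using X: 2(4/5) + 6(1/5) = 14/5.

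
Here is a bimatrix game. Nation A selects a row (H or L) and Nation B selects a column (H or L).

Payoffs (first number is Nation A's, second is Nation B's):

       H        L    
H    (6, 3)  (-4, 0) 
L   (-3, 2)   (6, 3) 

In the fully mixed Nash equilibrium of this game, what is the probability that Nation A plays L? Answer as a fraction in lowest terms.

Let p be the probability that Nation A plays H. In a completely mixed equilibrium, Nation B must be indifferent between H and L.
Nation B's expected payoff from H is 3p + 2(1−p); from L it is 3(1−p).
Setting these equal: p + 2 = −3p + 3, so p = 1/4.
Therefore Nation A plays L with probability 1 − 1/4 = 3/4.

3/4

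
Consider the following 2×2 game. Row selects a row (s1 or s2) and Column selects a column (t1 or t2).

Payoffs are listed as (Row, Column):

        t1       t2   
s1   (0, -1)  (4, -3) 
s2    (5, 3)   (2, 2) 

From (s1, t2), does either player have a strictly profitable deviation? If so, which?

Row at (s1, t2) earns 4; deviating to s2 yields 2 — not better.
Column earns -3; deviating to t1 yields -1 — a strict improvement.
Only Column has a strictly profitable deviation.

Column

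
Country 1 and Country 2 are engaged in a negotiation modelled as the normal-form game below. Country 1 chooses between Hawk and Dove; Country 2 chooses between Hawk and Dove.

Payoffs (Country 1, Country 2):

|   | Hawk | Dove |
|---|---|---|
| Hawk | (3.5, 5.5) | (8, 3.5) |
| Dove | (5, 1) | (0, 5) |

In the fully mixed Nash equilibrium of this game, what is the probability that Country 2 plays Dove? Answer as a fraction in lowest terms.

Let q be the probability that Country 2 plays Hawk. In a completely mixed equilibrium, Country 1 must be indifferent between Hawk and Dove.
Country 1's expected payoff from Hawk is 3.5q + 8(1−q); from Dove it is 5q.
Setting these equal: −4.5q + 8 = 5q, so q = 16/19.
Therefore Country 2 plays Dove with probability 1 − 16/19 = 3/19.

3/19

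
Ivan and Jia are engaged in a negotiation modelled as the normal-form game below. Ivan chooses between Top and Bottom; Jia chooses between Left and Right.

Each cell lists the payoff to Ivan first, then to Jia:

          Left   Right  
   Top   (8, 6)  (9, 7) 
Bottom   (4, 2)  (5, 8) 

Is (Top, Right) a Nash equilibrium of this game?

Yes

At (Top, Right), Ivan earns 9; switching to Bottom would give 5, so Ivan has no profitable deviation.
Jia earns 7; switching to Left would give 6, so Jia has no profitable deviation.
Neither player can gain by a unilateral deviation, so this profile is a Nash equilibrium.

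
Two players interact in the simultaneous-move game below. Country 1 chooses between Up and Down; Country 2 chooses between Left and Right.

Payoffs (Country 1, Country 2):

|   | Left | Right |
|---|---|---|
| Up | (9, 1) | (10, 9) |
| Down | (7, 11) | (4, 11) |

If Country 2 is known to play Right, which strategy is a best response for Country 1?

Against Right, Country 1 earns 10 from Up and 4 from Down.
So Up is the best response.

Up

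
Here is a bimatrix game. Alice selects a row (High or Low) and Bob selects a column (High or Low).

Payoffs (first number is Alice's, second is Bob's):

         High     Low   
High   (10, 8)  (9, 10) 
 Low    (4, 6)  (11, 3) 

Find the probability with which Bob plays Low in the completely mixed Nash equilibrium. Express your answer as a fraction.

3/4

Let y be the probability that Bob plays High. In a completely mixed equilibrium, Alice must be indifferent between High and Low.
Alice's expected payoff from High is 10y + 9(1−y); from Low it is 4y + 11(1−y).
Setting these equal: y + 9 = −7y + 11, so y = 1/4.
Therefore Bob plays Low with probability 1 − 1/4 = 3/4.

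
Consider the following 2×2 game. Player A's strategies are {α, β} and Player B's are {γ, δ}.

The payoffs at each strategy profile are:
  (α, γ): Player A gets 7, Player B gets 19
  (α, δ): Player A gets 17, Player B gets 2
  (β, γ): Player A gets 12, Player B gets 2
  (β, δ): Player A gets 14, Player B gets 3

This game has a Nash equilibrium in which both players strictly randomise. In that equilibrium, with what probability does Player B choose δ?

Let y be the probability that Player B plays γ. In a completely mixed equilibrium, Player A must be indifferent between α and β.
Player A's expected payoff from α is 7y + 17(1−y); from β it is 12y + 14(1−y).
Setting these equal: −10y + 17 = −2y + 14, so y = 3/8.
Therefore Player B plays δ with probability 1 − 3/8 = 5/8.

5/8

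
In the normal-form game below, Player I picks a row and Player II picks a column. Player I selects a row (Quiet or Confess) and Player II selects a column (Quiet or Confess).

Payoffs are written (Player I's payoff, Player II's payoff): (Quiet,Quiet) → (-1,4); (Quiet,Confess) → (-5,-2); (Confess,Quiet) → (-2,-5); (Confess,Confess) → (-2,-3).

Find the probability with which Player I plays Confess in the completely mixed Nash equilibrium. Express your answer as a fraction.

Let r be the probability that Player I plays Quiet. In a completely mixed equilibrium, Player II must be indifferent between Quiet and Confess.
Player II's expected payoff from Quiet is 4r − 5(1−r); from Confess it is −2r − 3(1−r).
Setting these equal: 9r − 5 = r − 3, so r = 1/4.
Therefore Player I plays Confess with probability 1 − 1/4 = 3/4.

3/4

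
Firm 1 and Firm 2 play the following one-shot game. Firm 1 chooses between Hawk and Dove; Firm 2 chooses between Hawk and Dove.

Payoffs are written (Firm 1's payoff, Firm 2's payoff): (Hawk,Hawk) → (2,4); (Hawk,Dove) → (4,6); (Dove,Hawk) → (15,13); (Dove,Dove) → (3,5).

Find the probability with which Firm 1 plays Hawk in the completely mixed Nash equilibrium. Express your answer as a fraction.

4/5

Let p be the probability that Firm 1 plays Hawk. In a completely mixed equilibrium, Firm 2 must be indifferent between Hawk and Dove.
Firm 2's expected payoff from Hawk is 4p + 13(1−p); from Dove it is 6p + 5(1−p).
Setting these equal: −9p + 13 = p + 5, so p = 4/5.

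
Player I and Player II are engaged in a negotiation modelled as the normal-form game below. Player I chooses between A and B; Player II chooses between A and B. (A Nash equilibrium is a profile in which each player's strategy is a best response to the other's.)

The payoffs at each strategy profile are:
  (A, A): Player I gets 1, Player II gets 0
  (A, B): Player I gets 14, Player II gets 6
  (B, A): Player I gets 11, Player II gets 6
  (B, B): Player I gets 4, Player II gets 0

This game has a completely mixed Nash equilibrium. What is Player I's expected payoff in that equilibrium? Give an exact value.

15/2

First find y, the probability Player II plays A, from Player I's indifference between A and B: y + 14(1−y) = 11y + 4(1−y), giving y = 1/2.
Since Player I is indifferent in equilibrium, Player I's expected payoff equals the payoff from either row against (1/2, 1/2). Using A: (1/2) + 14(1/2) = 15/2.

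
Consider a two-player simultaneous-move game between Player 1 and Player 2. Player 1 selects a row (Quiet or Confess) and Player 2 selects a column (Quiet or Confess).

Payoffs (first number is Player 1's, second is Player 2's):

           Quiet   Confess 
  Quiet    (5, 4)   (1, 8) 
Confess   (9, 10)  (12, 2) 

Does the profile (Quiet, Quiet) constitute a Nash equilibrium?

At (Quiet, Quiet), Player 1 earns 5; switching to Confess would give 9, so Player 1 would deviate.
Player 2 earns 4; switching to Confess would give 8, so Player 2 would deviate.
Since at least one player can profitably deviate, this is not a Nash equilibrium.

No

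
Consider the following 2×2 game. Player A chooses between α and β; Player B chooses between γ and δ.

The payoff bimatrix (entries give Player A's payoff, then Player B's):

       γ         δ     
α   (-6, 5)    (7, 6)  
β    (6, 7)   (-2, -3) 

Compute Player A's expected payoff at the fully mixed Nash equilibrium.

First find q, the probability Player B plays γ, from Player A's indifference between α and β: −6q + 7(1−q) = 6q − 2(1−q), giving q = 3/7.
Since Player A is indifferent in equilibrium, Player A's expected payoff equals the payoff from either row against (3/7, 4/7). Using α: −6(3/7) + 7(4/7) = 10/7.

10/7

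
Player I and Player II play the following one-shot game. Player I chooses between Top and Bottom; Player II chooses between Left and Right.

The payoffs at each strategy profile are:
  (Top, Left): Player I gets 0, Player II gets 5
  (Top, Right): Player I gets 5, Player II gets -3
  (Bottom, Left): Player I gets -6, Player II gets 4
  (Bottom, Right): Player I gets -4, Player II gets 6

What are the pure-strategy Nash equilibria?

(Top, Left): Player I gets 0 ≥ -6 from Bottom, and Player II gets 5 ≥ -3 from Right — Nash equilibrium.
(Top, Right): Player II prefers Left (5 > -3) — not an equilibrium.
(Bottom, Left): Player I prefers Top (0 > -6); Player II prefers Right (6 > 4) — not an equilibrium.
(Bottom, Right): Player I prefers Top (5 > -4) — not an equilibrium.

(Top, Left)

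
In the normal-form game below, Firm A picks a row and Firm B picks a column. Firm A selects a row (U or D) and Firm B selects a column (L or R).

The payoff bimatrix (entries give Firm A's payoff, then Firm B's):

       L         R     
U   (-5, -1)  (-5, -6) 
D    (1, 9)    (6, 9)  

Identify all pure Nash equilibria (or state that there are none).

(D, L) and (D, R)

(U, L): Firm A prefers D (1 > -5) — not an equilibrium.
(U, R): Firm A prefers D (6 > -5); Firm B prefers L (-1 > -6) — not an equilibrium.
(D, L): Firm A gets 1 ≥ -5 from U, and Firm B gets 9 ≥ 9 from R — Nash equilibrium.
(D, R): Firm A gets 6 ≥ -5 from U, and Firm B gets 9 ≥ 9 from L — Nash equilibrium.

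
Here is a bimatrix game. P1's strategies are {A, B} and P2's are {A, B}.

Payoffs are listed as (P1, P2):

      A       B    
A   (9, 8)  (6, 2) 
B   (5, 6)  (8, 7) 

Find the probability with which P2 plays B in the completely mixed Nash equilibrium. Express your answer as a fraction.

2/3

Let c be the probability that P2 plays A. In a completely mixed equilibrium, P1 must be indifferent between A and B.
P1's expected payoff from A is 9c + 6(1−c); from B it is 5c + 8(1−c).
Setting these equal: 3c + 6 = −3c + 8, so c = 1/3.
Therefore P2 plays B with probability 1 − 1/3 = 2/3.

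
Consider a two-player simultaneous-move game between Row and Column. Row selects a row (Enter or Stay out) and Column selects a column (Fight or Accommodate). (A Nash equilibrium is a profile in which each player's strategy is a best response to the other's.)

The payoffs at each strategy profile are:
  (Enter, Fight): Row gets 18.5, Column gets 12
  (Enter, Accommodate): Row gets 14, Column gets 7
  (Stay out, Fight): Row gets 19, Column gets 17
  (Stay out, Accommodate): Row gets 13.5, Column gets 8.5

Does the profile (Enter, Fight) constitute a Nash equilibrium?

At (Enter, Fight), Row earns 18.5; switching to Stay out would give 19, so Row would deviate.
Column earns 12; switching to Accommodate would give 7, so Column has no profitable deviation.
Since at least one player can profitably deviate, this is not a Nash equilibrium.

No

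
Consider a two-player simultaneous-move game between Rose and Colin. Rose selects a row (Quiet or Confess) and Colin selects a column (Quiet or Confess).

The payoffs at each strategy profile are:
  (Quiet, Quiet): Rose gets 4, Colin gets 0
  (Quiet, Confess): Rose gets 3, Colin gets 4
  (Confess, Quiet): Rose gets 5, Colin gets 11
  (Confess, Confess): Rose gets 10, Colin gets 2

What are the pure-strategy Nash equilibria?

(Confess, Quiet)

(Quiet, Quiet): Rose prefers Confess (5 > 4); Colin prefers Confess (4 > 0) — not an equilibrium.
(Quiet, Confess): Rose prefers Confess (10 > 3) — not an equilibrium.
(Confess, Quiet): Rose gets 5 ≥ 4 from Quiet, and Colin gets 11 ≥ 2 from Confess — Nash equilibrium.
(Confess, Confess): Colin prefers Quiet (11 > 2) — not an equilibrium.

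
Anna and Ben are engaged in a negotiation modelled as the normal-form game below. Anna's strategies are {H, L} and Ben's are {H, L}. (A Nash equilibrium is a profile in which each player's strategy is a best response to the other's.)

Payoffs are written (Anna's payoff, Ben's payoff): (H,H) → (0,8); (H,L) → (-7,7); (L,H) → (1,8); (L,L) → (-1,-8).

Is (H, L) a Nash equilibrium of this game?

At (H, L), Anna earns -7; switching to L would give -1, so Anna would deviate.
Ben earns 7; switching to H would give 8, so Ben would deviate.
Since at least one player can profitably deviate, this is not a Nash equilibrium.

No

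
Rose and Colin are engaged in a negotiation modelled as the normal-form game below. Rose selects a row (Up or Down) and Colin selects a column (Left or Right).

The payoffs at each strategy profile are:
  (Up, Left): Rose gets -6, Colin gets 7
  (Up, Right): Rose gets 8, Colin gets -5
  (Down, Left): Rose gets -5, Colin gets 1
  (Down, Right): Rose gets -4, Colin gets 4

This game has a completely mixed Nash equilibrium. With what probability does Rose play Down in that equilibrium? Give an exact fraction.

Let r be the probability that Rose plays Up. In a completely mixed equilibrium, Colin must be indifferent between Left and Right.
Colin's expected payoff from Left is 7r + (1−r); from Right it is −5r + 4(1−r).
Setting these equal: 6r + 1 = −9r + 4, so r = 1/5.
Therefore Rose plays Down with probability 1 − 1/5 = 4/5.

4/5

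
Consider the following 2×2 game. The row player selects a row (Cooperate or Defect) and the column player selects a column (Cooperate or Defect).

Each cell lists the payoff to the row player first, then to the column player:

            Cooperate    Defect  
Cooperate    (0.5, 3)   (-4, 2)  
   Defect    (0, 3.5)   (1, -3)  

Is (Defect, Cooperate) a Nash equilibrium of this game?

No

At (Defect, Cooperate), the row player earns 0; switching to Cooperate would give 0.5, so the row player would deviate.
The column player earns 3.5; switching to Defect would give -3, so the column player has no profitable deviation.
Since at least one player can profitably deviate, this is not a Nash equilibrium.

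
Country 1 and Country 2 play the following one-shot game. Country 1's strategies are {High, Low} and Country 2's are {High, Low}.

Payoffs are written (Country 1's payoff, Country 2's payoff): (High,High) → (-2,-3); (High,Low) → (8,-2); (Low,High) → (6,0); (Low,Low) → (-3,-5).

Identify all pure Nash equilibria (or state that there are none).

(High, High): Country 1 prefers Low (6 > -2); Country 2 prefers Low (-2 > -3) — not an equilibrium.
(High, Low): Country 1 gets 8 ≥ -3 from Low, and Country 2 gets -2 ≥ -3 from High — Nash equilibrium.
(Low, High): Country 1 gets 6 ≥ -2 from High, and Country 2 gets 0 ≥ -5 from Low — Nash equilibrium.
(Low, Low): Country 1 prefers High (8 > -3); Country 2 prefers High (0 > -5) — not an equilibrium.

(High, Low) and (Low, High)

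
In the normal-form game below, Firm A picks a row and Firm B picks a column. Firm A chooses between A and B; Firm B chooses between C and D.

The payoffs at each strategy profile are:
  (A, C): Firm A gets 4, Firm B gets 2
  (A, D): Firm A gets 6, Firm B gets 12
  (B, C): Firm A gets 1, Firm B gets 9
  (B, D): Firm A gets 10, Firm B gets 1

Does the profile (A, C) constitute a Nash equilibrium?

No

At (A, C), Firm A earns 4; switching to B would give 1, so Firm A has no profitable deviation.
Firm B earns 2; switching to D would give 12, so Firm B would deviate.
Since at least one player can profitably deviate, this is not a Nash equilibrium.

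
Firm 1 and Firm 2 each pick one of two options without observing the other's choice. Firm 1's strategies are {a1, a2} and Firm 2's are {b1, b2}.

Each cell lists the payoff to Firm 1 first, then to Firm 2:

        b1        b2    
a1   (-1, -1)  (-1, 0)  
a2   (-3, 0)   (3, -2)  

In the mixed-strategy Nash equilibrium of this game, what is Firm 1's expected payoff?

-1

First find q, the probability Firm 2 plays b1, from Firm 1's indifference between a1 and a2: −q − (1−q) = −3q + 3(1−q), giving q = 2/3.
Since Firm 1 is indifferent in equilibrium, Firm 1's expected payoff equals the payoff from either row against (2/3, 1/3). Using a1: −(2/3) − (1/3) = -1.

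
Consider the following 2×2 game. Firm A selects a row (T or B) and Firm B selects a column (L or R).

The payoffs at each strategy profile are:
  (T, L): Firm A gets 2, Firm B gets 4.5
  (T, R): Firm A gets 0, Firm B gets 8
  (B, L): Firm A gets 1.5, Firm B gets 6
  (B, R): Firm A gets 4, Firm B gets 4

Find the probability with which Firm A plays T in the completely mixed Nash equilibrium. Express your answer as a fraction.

Let x be the probability that Firm A plays T. In a completely mixed equilibrium, Firm B must be indifferent between L and R.
Firm B's expected payoff from L is 4.5x + 6(1−x); from R it is 8x + 4(1−x).
Setting these equal: −1.5x + 6 = 4x + 4, so x = 4/11.

4/11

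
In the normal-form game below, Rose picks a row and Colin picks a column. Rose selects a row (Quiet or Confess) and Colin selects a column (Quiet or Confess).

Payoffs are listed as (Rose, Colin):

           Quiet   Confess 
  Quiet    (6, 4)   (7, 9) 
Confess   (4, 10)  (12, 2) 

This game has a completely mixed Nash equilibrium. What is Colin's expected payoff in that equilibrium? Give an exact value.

First find x, the probability Rose plays Quiet, from Colin's indifference between Quiet and Confess: 4x + 10(1−x) = 9x + 2(1−x), giving x = 8/13.
Since Colin is indifferent in equilibrium, Colin's expected payoff equals the payoff from either column against (8/13, 5/13). Using Quiet: 4(8/13) + 10(5/13) = 82/13.

82/13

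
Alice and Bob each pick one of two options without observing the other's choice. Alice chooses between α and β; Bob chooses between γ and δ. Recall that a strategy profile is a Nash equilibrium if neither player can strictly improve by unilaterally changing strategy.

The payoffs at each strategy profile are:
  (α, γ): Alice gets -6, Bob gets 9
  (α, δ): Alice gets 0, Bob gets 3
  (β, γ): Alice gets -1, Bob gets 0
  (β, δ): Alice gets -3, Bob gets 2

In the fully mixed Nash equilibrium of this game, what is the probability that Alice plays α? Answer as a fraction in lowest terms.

Let r be the probability that Alice plays α. In a completely mixed equilibrium, Bob must be indifferent between γ and δ.
Bob's expected payoff from γ is 9r; from δ it is 3r + 2(1−r).
Setting these equal: 9r = r + 2, so r = 1/4.

1/4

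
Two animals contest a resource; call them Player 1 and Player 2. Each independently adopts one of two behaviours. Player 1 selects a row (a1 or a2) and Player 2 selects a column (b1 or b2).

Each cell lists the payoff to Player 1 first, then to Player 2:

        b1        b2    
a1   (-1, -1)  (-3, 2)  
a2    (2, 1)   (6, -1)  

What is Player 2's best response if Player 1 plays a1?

b2

Against a1, Player 2 earns -1 from b1 and 2 from b2.
So b2 is the best response.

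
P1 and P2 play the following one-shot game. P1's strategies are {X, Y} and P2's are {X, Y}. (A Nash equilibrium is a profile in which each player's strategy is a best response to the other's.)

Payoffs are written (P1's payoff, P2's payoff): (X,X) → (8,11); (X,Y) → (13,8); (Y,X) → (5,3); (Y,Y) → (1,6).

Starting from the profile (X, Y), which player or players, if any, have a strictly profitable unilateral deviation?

P2

P1 at (X, Y) earns 13; deviating to Y yields 1 — not better.
P2 earns 8; deviating to X yields 11 — a strict improvement.
Only P2 has a strictly profitable deviation.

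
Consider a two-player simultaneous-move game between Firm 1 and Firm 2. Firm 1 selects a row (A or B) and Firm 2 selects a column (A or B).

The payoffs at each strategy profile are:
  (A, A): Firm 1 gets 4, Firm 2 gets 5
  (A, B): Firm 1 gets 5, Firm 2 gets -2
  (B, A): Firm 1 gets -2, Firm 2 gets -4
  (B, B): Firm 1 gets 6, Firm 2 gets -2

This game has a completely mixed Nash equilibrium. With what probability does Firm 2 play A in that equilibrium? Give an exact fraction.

Let y be the probability that Firm 2 plays A. In a completely mixed equilibrium, Firm 1 must be indifferent between A and B.
Firm 1's expected payoff from A is 4y + 5(1−y); from B it is −2y + 6(1−y).
Setting these equal: −y + 5 = −8y + 6, so y = 1/7.

1/7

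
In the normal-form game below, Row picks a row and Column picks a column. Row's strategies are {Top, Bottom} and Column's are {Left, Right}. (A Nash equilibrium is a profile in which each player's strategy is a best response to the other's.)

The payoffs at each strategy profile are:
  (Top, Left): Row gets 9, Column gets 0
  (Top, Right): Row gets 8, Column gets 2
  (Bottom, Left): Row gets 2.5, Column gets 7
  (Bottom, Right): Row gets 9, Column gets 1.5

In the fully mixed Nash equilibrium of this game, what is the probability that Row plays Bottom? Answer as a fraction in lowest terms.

Let x be the probability that Row plays Top. In a completely mixed equilibrium, Column must be indifferent between Left and Right.
Column's expected payoff from Left is 7(1−x); from Right it is 2x + 1.5(1−x).
Setting these equal: −7x + 7 = 0.5x + 1.5, so x = 11/15.
Therefore Row plays Bottom with probability 1 − 11/15 = 4/15.

4/15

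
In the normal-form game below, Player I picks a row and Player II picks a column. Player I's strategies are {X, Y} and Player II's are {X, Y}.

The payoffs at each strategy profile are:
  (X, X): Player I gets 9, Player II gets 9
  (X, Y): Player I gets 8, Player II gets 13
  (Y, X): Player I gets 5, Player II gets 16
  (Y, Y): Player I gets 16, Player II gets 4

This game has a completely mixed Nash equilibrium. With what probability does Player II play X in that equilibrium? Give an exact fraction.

2/3

Let c be the probability that Player II plays X. In a completely mixed equilibrium, Player I must be indifferent between X and Y.
Player I's expected payoff from X is 9c + 8(1−c); from Y it is 5c + 16(1−c).
Setting these equal: c + 8 = −11c + 16, so c = 2/3.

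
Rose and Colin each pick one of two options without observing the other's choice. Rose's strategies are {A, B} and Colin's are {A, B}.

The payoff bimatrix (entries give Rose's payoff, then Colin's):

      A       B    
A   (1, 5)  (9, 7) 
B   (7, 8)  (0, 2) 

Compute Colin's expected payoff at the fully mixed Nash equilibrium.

23/4

First find x, the probability Rose plays A, from Colin's indifference between A and B: 5x + 8(1−x) = 7x + 2(1−x), giving x = 3/4.
Since Colin is indifferent in equilibrium, Colin's expected payoff equals the payoff from either column against (3/4, 1/4). Using A: 5(3/4) + 8(1/4) = 23/4.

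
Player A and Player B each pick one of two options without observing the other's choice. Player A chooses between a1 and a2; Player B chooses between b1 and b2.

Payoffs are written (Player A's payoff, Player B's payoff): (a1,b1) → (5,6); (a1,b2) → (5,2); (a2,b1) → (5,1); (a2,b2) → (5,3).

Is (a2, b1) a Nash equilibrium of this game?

No

At (a2, b1), Player A earns 5; switching to a1 would give 5, so Player A has no profitable deviation.
Player B earns 1; switching to b2 would give 3, so Player B would deviate.
Since at least one player can profitably deviate, this is not a Nash equilibrium.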